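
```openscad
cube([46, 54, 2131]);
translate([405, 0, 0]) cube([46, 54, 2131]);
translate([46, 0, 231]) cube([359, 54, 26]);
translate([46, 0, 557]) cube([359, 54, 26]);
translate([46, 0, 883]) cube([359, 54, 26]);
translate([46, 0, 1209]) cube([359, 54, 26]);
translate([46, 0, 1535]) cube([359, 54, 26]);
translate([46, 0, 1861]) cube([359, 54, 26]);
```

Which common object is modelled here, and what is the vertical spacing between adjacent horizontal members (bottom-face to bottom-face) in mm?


A ladder. The rung spacing is 326 mm.

Two tall 46×54 posts with 6 short bars between them — a ladder. Adjacent rungs sit at z = 231 and z = 557, so the spacing is 557 − 231 = 326 mm.


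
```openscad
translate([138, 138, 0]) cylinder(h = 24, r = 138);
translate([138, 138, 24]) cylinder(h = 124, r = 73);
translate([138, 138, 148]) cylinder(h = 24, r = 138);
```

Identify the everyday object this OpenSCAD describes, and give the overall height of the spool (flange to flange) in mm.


A spool. The overall height is 172 mm.

Three coaxial cylinders, large–small–large — a spool. Two 24 mm flanges and a 124 mm core give 24 + 124 + 24 = 172 mm.


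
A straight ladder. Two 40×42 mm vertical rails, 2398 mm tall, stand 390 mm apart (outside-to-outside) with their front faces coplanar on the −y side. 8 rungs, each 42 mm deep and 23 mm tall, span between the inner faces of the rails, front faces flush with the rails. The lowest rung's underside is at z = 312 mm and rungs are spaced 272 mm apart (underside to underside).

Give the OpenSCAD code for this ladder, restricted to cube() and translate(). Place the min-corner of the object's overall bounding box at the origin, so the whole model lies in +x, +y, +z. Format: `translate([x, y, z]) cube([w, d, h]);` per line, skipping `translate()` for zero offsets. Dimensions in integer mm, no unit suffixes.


cube([40, 42, 2398]);
translate([350, 0, 0]) cube([40, 42, 2398]);
translate([40, 0, 312]) cube([310, 42, 23]);
translate([40, 0, 584]) cube([310, 42, 23]);
translate([40, 0, 856]) cube([310, 42, 23]);
translate([40, 0, 1128]) cube([310, 42, 23]);
translate([40, 0, 1400]) cube([310, 42, 23]);
translate([40, 0, 1672]) cube([310, 42, 23]);
translate([40, 0, 1944]) cube([310, 42, 23]);
translate([40, 0, 2216]) cube([310, 42, 23]);


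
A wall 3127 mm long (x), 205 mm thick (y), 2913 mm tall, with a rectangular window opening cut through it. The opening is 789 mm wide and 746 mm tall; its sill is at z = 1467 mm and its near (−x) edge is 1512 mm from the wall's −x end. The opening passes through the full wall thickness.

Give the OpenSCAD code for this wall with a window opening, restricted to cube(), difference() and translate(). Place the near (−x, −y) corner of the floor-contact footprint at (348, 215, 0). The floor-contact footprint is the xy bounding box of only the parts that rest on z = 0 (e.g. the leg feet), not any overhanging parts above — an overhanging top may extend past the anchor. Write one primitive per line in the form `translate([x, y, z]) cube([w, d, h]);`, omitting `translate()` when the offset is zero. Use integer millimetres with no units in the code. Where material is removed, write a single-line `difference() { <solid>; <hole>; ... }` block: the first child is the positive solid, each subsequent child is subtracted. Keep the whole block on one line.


difference() { translate([348, 215, 0]) cube([3127, 205, 2913]); translate([1860, 215, 1467]) cube([789, 205, 746]); }


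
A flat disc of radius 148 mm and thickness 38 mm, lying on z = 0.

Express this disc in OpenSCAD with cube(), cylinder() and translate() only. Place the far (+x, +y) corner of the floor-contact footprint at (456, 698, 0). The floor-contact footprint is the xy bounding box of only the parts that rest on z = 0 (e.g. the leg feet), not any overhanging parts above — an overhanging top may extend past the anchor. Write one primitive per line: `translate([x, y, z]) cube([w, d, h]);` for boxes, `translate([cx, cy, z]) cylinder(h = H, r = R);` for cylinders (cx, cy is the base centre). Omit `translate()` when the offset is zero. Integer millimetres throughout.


translate([308, 550, 0]) cylinder(h = 38, r = 148);


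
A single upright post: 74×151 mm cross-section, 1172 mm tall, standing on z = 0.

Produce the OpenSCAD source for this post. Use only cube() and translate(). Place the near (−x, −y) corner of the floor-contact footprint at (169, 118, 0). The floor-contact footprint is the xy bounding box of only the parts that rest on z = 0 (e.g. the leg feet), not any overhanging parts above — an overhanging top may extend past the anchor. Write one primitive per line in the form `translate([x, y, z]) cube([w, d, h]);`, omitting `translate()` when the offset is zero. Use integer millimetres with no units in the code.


translate([169, 118, 0]) cube([74, 151, 1172]);


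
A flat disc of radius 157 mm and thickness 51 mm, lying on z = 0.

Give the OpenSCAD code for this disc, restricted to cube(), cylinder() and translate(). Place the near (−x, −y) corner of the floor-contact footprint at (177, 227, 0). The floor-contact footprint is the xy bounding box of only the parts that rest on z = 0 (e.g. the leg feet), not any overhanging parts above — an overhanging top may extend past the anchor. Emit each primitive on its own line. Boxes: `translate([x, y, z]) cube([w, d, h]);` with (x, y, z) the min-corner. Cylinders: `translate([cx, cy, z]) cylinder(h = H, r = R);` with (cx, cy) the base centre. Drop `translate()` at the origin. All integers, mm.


translate([334, 384, 0]) cylinder(h = 51, r = 157);


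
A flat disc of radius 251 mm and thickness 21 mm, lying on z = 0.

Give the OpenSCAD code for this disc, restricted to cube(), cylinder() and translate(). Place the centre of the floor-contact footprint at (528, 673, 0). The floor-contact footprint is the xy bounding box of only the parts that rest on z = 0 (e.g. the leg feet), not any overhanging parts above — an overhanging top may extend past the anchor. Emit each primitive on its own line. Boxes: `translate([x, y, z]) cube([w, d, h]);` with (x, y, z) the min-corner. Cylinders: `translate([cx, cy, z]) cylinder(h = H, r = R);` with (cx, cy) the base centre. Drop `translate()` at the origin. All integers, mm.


translate([528, 673, 0]) cylinder(h = 21, r = 251);


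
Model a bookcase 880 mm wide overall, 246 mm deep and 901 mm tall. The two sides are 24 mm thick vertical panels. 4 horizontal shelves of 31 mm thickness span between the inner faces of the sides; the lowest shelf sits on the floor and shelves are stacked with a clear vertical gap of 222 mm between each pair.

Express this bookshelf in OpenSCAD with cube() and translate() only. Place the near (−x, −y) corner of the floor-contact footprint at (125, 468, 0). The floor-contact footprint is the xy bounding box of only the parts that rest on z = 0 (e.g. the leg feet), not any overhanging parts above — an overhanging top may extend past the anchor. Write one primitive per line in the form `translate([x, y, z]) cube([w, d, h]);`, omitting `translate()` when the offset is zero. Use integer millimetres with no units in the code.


translate([125, 468, 0]) cube([24, 246, 901]);
translate([981, 468, 0]) cube([24, 246, 901]);
translate([149, 468, 0]) cube([832, 246, 31]);
translate([149, 468, 253]) cube([832, 246, 31]);
translate([149, 468, 506]) cube([832, 246, 31]);
translate([149, 468, 759]) cube([832, 246, 31]);


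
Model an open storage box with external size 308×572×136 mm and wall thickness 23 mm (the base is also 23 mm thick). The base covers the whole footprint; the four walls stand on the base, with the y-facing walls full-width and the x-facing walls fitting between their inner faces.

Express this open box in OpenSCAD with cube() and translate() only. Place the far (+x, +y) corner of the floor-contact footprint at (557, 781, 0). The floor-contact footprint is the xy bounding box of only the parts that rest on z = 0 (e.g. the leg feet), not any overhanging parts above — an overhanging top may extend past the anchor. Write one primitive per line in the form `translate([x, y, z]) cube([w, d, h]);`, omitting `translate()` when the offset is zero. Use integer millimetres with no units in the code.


translate([249, 209, 0]) cube([308, 572, 23]);
translate([249, 209, 23]) cube([308, 23, 113]);
translate([249, 758, 23]) cube([308, 23, 113]);
translate([249, 232, 23]) cube([23, 526, 113]);
translate([534, 232, 23]) cube([23, 526, 113]);


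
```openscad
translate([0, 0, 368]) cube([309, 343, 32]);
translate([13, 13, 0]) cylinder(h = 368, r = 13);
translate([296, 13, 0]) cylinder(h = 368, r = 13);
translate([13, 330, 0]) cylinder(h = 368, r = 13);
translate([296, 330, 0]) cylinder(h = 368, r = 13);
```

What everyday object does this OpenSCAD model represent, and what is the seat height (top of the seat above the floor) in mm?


A stool. The seat height is 400 mm.

A 309×343×32 slab at z = 368 on four corner cylinders — a stool. The seat top is 368 + 32 = 400 mm.


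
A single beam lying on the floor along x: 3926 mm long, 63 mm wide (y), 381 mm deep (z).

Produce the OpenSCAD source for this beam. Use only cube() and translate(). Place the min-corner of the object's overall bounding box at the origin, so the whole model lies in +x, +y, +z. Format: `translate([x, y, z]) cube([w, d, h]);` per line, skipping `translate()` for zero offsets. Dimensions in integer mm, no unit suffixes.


cube([3926, 63, 381]);


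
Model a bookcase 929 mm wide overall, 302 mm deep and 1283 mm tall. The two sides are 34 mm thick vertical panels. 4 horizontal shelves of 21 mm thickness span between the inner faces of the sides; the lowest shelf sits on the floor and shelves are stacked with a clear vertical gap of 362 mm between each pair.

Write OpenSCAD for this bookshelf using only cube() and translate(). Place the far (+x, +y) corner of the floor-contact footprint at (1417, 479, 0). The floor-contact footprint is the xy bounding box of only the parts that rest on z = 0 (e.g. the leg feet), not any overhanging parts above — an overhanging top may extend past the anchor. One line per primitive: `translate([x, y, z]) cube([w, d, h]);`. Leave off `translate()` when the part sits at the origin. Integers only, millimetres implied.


translate([488, 177, 0]) cube([34, 302, 1283]);
translate([1383, 177, 0]) cube([34, 302, 1283]);
translate([522, 177, 0]) cube([861, 302, 21]);
translate([522, 177, 383]) cube([861, 302, 21]);
translate([522, 177, 766]) cube([861, 302, 21]);
translate([522, 177, 1149]) cube([861, 302, 21]);


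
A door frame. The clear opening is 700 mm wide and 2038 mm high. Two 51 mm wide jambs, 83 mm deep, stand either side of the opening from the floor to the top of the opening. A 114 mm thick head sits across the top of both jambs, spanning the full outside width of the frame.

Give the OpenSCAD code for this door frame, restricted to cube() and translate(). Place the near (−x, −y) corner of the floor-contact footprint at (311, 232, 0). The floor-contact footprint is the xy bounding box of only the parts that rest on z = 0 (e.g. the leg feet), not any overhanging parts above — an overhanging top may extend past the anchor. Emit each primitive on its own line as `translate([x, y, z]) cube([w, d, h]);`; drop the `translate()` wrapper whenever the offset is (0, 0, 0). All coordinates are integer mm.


translate([311, 232, 0]) cube([51, 83, 2038]);
translate([1062, 232, 0]) cube([51, 83, 2038]);
translate([311, 232, 2038]) cube([802, 83, 114]);


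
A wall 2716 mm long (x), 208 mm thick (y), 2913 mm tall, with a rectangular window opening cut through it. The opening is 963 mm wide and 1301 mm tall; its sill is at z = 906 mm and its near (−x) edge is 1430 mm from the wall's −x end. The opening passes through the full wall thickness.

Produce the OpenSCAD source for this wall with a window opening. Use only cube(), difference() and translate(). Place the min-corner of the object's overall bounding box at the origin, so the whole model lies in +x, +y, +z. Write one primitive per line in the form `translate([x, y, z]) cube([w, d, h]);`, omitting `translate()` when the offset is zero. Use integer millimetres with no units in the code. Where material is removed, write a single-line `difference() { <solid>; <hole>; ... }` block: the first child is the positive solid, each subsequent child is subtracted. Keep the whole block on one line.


difference() { cube([2716, 208, 2913]); translate([1430, 0, 906]) cube([963, 208, 1301]); }


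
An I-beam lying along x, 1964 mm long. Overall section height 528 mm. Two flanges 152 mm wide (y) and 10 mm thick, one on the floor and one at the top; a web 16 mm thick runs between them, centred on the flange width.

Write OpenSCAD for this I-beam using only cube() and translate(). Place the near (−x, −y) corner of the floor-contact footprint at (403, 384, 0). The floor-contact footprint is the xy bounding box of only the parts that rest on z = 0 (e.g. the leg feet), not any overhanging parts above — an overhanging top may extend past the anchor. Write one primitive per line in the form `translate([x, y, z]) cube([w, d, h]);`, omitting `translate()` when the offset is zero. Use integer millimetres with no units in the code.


translate([403, 384, 0]) cube([1964, 152, 10]);
translate([403, 452, 10]) cube([1964, 16, 508]);
translate([403, 384, 518]) cube([1964, 152, 10]);


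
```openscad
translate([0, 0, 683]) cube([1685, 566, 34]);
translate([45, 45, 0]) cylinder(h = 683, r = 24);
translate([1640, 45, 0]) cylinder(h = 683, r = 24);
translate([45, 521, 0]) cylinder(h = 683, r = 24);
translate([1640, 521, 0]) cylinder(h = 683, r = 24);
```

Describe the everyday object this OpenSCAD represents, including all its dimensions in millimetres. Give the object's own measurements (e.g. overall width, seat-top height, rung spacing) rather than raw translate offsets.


A rectangular dining table. The top is 1685×566×34 mm with its upper surface at z = 717 mm. It stands on four round legs of 48 mm diameter, each leg's bounding box inset 21 mm from the nearest pair of top edges, running from the floor to the underside of the top.


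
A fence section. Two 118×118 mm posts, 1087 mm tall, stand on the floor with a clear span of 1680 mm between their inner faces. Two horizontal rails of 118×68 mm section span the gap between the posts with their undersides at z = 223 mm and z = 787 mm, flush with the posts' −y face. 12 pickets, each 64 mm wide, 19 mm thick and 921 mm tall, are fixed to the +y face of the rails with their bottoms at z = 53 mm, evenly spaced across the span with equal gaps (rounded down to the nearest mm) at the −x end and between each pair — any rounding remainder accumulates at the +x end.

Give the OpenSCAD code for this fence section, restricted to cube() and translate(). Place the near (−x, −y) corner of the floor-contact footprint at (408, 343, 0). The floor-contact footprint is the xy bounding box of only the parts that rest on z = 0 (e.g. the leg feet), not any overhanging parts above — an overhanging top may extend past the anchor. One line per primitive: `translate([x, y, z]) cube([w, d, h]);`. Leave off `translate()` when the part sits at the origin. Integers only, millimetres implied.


translate([408, 343, 0]) cube([118, 118, 1087]);
translate([2206, 343, 0]) cube([118, 118, 1087]);
translate([526, 343, 223]) cube([1680, 118, 68]);
translate([526, 343, 787]) cube([1680, 118, 68]);
translate([596, 461, 53]) cube([64, 19, 921]);
translate([730, 461, 53]) cube([64, 19, 921]);
translate([864, 461, 53]) cube([64, 19, 921]);
translate([998, 461, 53]) cube([64, 19, 921]);
translate([1132, 461, 53]) cube([64, 19, 921]);
translate([1266, 461, 53]) cube([64, 19, 921]);
translate([1400, 461, 53]) cube([64, 19, 921]);
translate([1534, 461, 53]) cube([64, 19, 921]);
translate([1668, 461, 53]) cube([64, 19, 921]);
translate([1802, 461, 53]) cube([64, 19, 921]);
translate([1936, 461, 53]) cube([64, 19, 921]);
translate([2070, 461, 53]) cube([64, 19, 921]);


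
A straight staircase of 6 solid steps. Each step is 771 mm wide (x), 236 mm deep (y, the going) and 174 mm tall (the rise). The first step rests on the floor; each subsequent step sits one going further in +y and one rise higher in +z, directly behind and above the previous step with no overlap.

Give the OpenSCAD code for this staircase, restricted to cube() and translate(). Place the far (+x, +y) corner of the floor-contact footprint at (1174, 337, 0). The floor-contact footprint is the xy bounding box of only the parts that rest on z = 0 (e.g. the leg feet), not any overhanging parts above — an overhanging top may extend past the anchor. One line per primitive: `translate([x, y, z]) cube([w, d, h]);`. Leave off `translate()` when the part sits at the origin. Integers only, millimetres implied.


translate([403, 101, 0]) cube([771, 236, 174]);
translate([403, 337, 174]) cube([771, 236, 174]);
translate([403, 573, 348]) cube([771, 236, 174]);
translate([403, 809, 522]) cube([771, 236, 174]);
translate([403, 1045, 696]) cube([771, 236, 174]);
translate([403, 1281, 870]) cube([771, 236, 174]);


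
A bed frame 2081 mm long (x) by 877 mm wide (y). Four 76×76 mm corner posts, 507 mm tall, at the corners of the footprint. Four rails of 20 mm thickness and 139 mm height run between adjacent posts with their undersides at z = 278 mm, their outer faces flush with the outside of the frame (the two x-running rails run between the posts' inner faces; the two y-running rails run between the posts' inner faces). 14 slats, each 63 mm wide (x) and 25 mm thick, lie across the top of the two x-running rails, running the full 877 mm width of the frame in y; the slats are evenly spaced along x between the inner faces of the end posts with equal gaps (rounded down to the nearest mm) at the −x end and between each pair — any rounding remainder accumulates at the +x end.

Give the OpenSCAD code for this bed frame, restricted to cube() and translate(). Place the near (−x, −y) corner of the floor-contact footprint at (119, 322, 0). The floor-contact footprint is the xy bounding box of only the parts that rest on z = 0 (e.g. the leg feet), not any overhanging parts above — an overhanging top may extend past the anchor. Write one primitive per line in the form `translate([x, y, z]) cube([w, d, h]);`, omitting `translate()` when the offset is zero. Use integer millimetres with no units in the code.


translate([119, 322, 0]) cube([76, 76, 507]);
translate([119, 1123, 0]) cube([76, 76, 507]);
translate([2124, 322, 0]) cube([76, 76, 507]);
translate([2124, 1123, 0]) cube([76, 76, 507]);
translate([195, 322, 278]) cube([1929, 20, 139]);
translate([195, 1179, 278]) cube([1929, 20, 139]);
translate([119, 398, 278]) cube([20, 725, 139]);
translate([2180, 398, 278]) cube([20, 725, 139]);
translate([264, 322, 417]) cube([63, 877, 25]);
translate([396, 322, 417]) cube([63, 877, 25]);
translate([528, 322, 417]) cube([63, 877, 25]);
translate([660, 322, 417]) cube([63, 877, 25]);
translate([792, 322, 417]) cube([63, 877, 25]);
translate([924, 322, 417]) cube([63, 877, 25]);
translate([1056, 322, 417]) cube([63, 877, 25]);
translate([1188, 322, 417]) cube([63, 877, 25]);
translate([1320, 322, 417]) cube([63, 877, 25]);
translate([1452, 322, 417]) cube([63, 877, 25]);
translate([1584, 322, 417]) cube([63, 877, 25]);
translate([1716, 322, 417]) cube([63, 877, 25]);
translate([1848, 322, 417]) cube([63, 877, 25]);
translate([1980, 322, 417]) cube([63, 877, 25]);


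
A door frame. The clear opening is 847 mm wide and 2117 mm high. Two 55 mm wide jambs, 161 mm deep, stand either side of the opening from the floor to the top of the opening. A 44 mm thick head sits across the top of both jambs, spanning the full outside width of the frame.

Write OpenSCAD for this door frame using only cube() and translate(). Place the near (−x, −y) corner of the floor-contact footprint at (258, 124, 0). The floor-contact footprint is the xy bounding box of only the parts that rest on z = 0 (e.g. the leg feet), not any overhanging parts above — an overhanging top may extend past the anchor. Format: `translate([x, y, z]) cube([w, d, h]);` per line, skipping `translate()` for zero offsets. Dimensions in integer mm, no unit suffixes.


translate([258, 124, 0]) cube([55, 161, 2117]);
translate([1160, 124, 0]) cube([55, 161, 2117]);
translate([258, 124, 2117]) cube([957, 161, 44]);


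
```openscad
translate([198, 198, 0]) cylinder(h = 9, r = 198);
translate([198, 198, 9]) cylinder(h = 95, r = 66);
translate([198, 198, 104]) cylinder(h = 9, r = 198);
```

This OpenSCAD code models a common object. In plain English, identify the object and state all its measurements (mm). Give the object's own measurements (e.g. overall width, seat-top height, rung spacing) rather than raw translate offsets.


A spool: two coaxial disc flanges of radius 198 mm and thickness 9 mm, joined by a core cylinder of radius 66 mm and height 95 mm. The lower flange rests on z = 0 and the three cylinders share a vertical axis.


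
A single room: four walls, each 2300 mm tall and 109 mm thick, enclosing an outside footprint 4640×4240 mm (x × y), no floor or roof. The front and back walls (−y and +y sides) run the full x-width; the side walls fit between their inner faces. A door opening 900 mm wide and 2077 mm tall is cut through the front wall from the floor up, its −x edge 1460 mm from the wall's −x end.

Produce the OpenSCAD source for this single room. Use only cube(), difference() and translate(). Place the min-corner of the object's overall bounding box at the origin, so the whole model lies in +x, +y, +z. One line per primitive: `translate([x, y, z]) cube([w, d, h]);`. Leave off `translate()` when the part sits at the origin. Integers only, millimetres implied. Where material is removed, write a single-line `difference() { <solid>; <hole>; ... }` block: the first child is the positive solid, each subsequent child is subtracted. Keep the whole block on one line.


difference() { cube([4640, 109, 2300]); translate([1460, 0, 0]) cube([900, 109, 2077]); }
translate([0, 4131, 0]) cube([4640, 109, 2300]);
translate([0, 109, 0]) cube([109, 4022, 2300]);
translate([4531, 109, 0]) cube([109, 4022, 2300]);


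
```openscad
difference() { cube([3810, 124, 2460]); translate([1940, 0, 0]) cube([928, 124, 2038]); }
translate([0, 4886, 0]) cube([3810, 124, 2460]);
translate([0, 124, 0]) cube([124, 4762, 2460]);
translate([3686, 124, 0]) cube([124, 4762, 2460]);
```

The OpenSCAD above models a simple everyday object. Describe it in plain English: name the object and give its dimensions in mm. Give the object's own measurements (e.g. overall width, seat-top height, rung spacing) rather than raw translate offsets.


A single room: four walls, each 2460 mm tall and 124 mm thick, enclosing an outside footprint 3810×5010 mm (x × y), no floor or roof. The front and back walls (−y and +y sides) run the full x-width; the side walls fit between their inner faces. A door opening 928 mm wide and 2038 mm tall is cut through the front wall from the floor up, its −x edge 1940 mm from the wall's −x end.


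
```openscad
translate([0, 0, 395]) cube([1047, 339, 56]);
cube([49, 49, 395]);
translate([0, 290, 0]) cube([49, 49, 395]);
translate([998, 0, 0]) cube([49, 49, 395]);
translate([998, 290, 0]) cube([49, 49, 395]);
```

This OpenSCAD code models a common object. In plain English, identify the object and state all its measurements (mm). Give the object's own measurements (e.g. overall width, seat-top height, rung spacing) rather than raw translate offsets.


A bench: a 1047×339 mm seat slab, 56 mm thick, top at z = 451 mm, on four 49×49 mm square legs flush with the seat corners and standing on z = 0.


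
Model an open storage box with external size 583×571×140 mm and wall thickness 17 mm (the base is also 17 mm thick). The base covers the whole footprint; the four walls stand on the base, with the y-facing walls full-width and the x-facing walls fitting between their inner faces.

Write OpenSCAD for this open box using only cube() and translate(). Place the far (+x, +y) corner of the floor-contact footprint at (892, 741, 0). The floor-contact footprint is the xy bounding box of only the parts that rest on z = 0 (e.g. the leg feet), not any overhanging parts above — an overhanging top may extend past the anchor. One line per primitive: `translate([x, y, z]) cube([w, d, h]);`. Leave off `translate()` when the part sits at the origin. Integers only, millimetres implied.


translate([309, 170, 0]) cube([583, 571, 17]);
translate([309, 170, 17]) cube([583, 17, 123]);
translate([309, 724, 17]) cube([583, 17, 123]);
translate([309, 187, 17]) cube([17, 537, 123]);
translate([875, 187, 17]) cube([17, 537, 123]);


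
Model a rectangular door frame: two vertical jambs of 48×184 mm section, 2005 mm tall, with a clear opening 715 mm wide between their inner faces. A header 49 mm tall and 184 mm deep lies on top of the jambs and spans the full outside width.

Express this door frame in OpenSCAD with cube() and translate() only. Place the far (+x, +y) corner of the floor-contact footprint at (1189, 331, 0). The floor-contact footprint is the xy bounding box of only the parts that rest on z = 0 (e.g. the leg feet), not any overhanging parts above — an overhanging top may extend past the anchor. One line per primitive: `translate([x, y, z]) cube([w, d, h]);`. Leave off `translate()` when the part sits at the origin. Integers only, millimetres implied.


translate([378, 147, 0]) cube([48, 184, 2005]);
translate([1141, 147, 0]) cube([48, 184, 2005]);
translate([378, 147, 2005]) cube([811, 184, 49]);


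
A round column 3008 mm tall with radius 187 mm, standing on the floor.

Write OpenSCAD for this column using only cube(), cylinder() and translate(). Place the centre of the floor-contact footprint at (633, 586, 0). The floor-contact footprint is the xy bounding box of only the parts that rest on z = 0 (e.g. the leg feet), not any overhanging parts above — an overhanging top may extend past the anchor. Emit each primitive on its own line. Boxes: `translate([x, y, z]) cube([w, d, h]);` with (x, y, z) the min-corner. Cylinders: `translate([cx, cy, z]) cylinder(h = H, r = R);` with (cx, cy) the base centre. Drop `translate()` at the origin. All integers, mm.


translate([633, 586, 0]) cylinder(h = 3008, r = 187);


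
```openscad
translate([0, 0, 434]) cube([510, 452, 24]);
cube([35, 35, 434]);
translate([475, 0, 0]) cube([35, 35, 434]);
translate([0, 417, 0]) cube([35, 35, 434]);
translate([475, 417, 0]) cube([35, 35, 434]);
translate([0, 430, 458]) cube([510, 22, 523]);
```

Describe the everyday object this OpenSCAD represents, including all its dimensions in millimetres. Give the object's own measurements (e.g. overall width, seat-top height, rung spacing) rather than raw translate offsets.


A chair. The seat is a 510×452×24 mm slab with its top at z = 458 mm, on four 35×35 mm corner legs (flush with the seat edges, standing on z = 0). A flat backrest 22 mm thick, 523 mm tall, spans the full seat width and rises from the seat top along its +y edge, rear face flush with the rear of the seat.


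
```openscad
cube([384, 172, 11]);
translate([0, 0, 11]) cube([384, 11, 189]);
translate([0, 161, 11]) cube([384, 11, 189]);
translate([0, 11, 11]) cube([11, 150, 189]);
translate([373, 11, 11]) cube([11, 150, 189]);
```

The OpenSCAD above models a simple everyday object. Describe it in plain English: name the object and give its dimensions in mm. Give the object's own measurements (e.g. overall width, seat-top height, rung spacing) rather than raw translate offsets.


An open-topped rectangular box: outside dimensions 384×172×200 mm, with a uniform wall and base thickness of 11 mm. The base is a full 384×172 slab on the floor; four walls sit on top of the base. The front and back walls (the −y and +y sides) span the full width; the two side walls fit between them.


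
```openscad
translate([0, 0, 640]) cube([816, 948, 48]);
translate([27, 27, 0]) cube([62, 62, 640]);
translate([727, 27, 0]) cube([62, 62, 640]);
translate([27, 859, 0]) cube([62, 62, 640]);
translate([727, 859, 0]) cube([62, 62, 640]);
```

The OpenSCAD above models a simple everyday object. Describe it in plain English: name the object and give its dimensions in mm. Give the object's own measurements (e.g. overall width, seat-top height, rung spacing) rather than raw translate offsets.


A table: top 816 mm (x) × 948 mm (y), 48 mm thick, upper face at z = 688 mm, on four 62×62 mm square legs, each inset 27 mm from the nearest pair of top edges from z = 0 to the bottom of the top.


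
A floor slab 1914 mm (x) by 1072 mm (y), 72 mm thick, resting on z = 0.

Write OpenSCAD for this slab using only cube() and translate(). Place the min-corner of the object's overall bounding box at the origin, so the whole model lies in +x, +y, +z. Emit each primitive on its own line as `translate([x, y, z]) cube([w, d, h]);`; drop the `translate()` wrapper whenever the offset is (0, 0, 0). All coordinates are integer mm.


cube([1914, 1072, 72]);


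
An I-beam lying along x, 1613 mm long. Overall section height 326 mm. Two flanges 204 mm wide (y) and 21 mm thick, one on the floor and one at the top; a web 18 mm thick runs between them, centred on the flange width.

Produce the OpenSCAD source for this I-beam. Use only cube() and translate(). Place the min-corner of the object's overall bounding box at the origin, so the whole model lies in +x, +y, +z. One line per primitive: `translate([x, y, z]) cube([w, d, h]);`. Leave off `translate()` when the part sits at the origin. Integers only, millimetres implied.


cube([1613, 204, 21]);
translate([0, 93, 21]) cube([1613, 18, 284]);
translate([0, 0, 305]) cube([1613, 204, 21]);


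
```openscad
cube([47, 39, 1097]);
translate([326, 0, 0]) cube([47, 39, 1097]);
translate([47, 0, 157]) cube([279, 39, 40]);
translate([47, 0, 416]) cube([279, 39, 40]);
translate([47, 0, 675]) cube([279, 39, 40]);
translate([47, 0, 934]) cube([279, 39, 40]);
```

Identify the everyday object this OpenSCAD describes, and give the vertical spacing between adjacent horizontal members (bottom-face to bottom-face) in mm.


A ladder. The rung spacing is 259 mm.

Two tall 47×39 posts with 4 short bars between them — a ladder. Adjacent rungs sit at z = 157 and z = 416, so the spacing is 416 − 157 = 259 mm.


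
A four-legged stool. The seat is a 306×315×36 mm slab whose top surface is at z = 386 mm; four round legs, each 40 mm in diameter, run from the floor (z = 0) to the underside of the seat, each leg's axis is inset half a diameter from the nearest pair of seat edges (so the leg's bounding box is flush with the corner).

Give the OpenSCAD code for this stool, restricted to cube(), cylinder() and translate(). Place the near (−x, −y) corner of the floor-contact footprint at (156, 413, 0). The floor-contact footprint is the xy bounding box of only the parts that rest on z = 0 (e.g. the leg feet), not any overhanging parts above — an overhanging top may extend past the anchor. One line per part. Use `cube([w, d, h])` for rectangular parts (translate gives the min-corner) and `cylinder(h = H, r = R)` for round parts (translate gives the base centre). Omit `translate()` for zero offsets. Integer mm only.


// leg_h = 386 - 36 = 350
translate([156, 413, 350]) cube([306, 315, 36]);
translate([176, 433, 0]) cylinder(h = 350, r = 20);
translate([442, 433, 0]) cylinder(h = 350, r = 20);
translate([176, 708, 0]) cylinder(h = 350, r = 20);
translate([442, 708, 0]) cylinder(h = 350, r = 20);


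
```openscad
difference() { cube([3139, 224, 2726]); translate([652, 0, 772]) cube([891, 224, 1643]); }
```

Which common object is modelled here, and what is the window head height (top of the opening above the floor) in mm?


A wall with a window opening. The window head height is 2415 mm.

A wall with a rectangular opening subtracted — a window. Sill at z = 772, opening 1643 mm tall, so the head is at 772 + 1643 = 2415 mm.


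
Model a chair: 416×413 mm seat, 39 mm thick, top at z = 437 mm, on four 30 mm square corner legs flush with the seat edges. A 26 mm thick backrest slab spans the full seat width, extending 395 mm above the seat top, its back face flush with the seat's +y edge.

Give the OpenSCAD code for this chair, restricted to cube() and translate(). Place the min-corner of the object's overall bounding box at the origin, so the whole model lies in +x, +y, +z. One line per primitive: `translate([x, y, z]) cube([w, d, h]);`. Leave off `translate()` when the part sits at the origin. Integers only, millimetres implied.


translate([0, 0, 398]) cube([416, 413, 39]);
cube([30, 30, 398]);
translate([386, 0, 0]) cube([30, 30, 398]);
translate([0, 383, 0]) cube([30, 30, 398]);
translate([386, 383, 0]) cube([30, 30, 398]);
translate([0, 387, 437]) cube([416, 26, 395]);


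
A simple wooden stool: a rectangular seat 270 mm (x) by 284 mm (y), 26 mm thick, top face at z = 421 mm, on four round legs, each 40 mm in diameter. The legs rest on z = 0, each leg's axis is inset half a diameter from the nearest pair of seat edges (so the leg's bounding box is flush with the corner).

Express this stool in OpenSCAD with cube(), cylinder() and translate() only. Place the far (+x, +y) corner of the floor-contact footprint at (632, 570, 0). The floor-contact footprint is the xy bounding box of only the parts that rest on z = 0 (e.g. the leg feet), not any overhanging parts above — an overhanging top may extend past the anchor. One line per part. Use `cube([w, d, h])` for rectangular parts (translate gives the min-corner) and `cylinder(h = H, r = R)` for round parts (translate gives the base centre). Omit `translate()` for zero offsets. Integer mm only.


translate([362, 286, 395]) cube([270, 284, 26]);
translate([382, 306, 0]) cylinder(h = 395, r = 20);
translate([612, 306, 0]) cylinder(h = 395, r = 20);
translate([382, 550, 0]) cylinder(h = 395, r = 20);
translate([612, 550, 0]) cylinder(h = 395, r = 20);


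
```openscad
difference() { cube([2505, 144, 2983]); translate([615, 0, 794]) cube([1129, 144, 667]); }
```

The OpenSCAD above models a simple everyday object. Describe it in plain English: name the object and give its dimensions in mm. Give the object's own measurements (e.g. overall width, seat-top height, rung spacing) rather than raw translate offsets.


A wall 2505 mm long (x), 144 mm thick (y), 2983 mm tall, with a rectangular window opening cut through it. The opening is 1129 mm wide and 667 mm tall; its sill is at z = 794 mm and its near (−x) edge is 615 mm from the wall's −x end. The opening passes through the full wall thickness.


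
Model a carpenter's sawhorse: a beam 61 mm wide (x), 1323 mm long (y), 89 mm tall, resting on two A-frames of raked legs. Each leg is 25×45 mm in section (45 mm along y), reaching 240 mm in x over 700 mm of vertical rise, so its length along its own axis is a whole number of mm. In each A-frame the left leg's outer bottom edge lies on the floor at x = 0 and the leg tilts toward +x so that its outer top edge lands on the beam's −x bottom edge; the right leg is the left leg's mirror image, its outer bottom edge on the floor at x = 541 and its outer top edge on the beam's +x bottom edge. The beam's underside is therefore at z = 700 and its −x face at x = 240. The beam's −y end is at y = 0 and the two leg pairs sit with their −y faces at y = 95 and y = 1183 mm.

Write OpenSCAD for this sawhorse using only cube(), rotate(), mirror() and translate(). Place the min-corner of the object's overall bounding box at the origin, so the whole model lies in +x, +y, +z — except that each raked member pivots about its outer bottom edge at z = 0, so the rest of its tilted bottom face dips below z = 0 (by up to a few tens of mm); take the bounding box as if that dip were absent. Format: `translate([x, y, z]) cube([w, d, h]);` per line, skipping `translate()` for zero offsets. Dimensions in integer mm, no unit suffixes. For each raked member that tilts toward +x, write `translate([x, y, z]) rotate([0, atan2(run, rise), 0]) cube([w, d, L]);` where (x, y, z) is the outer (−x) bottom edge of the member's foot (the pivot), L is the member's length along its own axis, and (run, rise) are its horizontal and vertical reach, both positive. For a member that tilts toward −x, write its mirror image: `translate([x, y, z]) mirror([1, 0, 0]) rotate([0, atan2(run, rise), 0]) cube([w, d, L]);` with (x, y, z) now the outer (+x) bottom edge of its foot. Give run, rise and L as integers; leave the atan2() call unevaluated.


translate([240, 0, 700]) cube([61, 1323, 89]);
translate([0, 95, 0]) rotate([0, atan2(240, 700), 0]) cube([25, 45, 740]);
translate([541, 95, 0]) mirror([1, 0, 0]) rotate([0, atan2(240, 700), 0]) cube([25, 45, 740]);
translate([0, 1183, 0]) rotate([0, atan2(240, 700), 0]) cube([25, 45, 740]);
translate([541, 1183, 0]) mirror([1, 0, 0]) rotate([0, atan2(240, 700), 0]) cube([25, 45, 740]);


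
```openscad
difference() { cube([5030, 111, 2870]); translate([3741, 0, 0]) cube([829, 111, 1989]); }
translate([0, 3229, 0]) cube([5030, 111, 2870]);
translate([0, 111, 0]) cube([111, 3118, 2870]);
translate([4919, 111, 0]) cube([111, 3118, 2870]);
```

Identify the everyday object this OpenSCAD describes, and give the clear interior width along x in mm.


A single room. The interior width is 4808 mm.

Four walls enclosing a rectangle with a door in the front wall — a room. Outside width 5030 minus two 111 mm walls gives 4808 mm.


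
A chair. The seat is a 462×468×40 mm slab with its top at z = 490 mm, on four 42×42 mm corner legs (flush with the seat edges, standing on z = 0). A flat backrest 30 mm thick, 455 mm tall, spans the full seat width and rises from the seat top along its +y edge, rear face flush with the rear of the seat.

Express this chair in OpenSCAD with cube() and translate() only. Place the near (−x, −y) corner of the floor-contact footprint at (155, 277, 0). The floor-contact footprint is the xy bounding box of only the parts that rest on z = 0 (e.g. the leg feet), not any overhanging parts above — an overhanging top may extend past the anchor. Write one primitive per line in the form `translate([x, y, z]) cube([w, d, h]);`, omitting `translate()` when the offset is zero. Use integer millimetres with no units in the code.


// leg_h = 490 - 40 = 450
translate([155, 277, 450]) cube([462, 468, 40]);
translate([155, 277, 0]) cube([42, 42, 450]);
translate([575, 277, 0]) cube([42, 42, 450]);
translate([155, 703, 0]) cube([42, 42, 450]);
translate([575, 703, 0]) cube([42, 42, 450]);
translate([155, 715, 490]) cube([462, 30, 455]);


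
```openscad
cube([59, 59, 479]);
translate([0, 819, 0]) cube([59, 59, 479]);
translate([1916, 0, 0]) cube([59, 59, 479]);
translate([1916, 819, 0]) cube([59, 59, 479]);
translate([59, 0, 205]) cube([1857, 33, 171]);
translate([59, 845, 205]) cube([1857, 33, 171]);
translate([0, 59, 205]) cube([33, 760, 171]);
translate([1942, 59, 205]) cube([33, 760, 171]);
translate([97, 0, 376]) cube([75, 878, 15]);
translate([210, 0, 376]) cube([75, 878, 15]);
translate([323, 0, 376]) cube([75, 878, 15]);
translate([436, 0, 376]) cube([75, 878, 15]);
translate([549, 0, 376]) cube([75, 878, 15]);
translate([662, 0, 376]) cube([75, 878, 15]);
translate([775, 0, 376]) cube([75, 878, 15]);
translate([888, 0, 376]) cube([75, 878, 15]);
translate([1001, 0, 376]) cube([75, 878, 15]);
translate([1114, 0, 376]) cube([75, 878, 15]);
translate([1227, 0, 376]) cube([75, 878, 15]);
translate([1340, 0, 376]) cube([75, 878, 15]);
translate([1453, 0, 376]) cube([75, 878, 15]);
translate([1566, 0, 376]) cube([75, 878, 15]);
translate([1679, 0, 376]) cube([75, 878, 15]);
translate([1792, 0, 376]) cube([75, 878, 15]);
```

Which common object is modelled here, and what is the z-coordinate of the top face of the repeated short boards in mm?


A bed frame. The slat-top height is 391 mm.

Four posts, four rails, and a row of slats — a bed frame. Slats sit on the rails at z = 205 + 171 = 376; with slat thickness 15, the top is 391 mm.
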